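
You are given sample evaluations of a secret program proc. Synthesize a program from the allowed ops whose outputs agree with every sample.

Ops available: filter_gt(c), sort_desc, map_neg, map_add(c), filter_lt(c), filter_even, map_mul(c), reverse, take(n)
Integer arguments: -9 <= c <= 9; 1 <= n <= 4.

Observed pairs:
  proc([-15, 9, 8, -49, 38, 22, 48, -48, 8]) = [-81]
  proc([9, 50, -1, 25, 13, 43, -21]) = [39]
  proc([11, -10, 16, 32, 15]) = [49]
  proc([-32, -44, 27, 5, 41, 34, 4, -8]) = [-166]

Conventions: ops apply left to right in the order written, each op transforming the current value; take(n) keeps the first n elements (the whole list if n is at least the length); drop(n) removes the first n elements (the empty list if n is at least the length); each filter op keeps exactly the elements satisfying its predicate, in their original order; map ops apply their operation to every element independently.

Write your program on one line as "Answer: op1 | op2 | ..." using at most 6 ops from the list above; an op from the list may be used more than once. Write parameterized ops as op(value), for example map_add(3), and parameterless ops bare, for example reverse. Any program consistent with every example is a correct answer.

map_mul(5) | map_add(-6) | map_add(-1) | take(1) | map_add(1)

Check, running the answer program on each example:
  [-15, 9, 8, -49, 38, 22, 48, -48, 8] -> [-75, 45, 40, -245, 190, 110, 240, -240, 40] -> [-81, 39, 34, -251, 184, 104, 234, -246, 34] -> [-82, 38, 33, -252, 183, 103, 233, -247, 33] -> [-82] -> [-81]
  [9, 50, -1, 25, 13, 43, -21] -> [45, 250, -5, 125, 65, 215, -105] -> [39, 244, -11, 119, 59, 209, -111] -> [38, 243, -12, 118, 58, 208, -112] -> [38] -> [39]
  [11, -10, 16, 32, 15] -> [55, -50, 80, 160, 75] -> [49, -56, 74, 154, 69] -> [48, -57, 73, 153, 68] -> [48] -> [49]
  [-32, -44, 27, 5, 41, 34, 4, -8] -> [-160, -220, 135, 25, 205, 170, 20, -40] -> [-166, -226, 129, 19, 199, 164, 14, -46] -> [-167, -227, 128, 18, 198, 163, 13, -47] -> [-167] -> [-166]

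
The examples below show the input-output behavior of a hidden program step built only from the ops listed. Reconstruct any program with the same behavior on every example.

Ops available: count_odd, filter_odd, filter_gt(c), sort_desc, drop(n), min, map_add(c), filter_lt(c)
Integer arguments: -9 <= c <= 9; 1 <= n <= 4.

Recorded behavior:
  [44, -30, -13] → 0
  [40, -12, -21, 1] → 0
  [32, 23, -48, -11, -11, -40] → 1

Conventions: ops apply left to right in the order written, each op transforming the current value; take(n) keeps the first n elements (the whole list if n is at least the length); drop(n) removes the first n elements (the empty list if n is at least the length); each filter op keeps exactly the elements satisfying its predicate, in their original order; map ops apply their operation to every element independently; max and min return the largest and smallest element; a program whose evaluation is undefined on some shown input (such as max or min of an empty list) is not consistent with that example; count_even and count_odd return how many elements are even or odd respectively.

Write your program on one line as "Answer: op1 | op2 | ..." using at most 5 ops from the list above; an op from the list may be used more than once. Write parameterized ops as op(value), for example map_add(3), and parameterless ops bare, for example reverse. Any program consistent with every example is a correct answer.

drop(3) | filter_lt(-4) | map_add(9) | count_odd

Check, running the answer program on each example:
  [44, -30, -13] -> [] -> [] -> [] -> 0
  [40, -12, -21, 1] -> [1] -> [] -> [] -> 0
  [32, 23, -48, -11, -11, -40] -> [-11, -11, -40] -> [-11, -11, -40] -> [-2, -2, -31] -> 1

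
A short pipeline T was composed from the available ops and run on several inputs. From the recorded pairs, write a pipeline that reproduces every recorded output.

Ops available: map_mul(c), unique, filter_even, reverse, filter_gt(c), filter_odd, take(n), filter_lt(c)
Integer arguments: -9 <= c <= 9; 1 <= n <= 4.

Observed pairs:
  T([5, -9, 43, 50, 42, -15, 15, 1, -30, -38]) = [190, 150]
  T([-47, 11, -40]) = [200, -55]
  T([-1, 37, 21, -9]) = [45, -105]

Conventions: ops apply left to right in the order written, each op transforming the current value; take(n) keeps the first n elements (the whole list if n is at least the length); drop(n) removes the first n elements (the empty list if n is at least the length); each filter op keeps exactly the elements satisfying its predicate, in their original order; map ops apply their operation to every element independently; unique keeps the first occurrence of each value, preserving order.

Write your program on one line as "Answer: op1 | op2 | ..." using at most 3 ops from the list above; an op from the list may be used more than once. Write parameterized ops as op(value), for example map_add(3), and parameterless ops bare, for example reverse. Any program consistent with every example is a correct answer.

map_mul(-5) | reverse | take(2)

Check, running the answer program on each example:
  [5, -9, 43, 50, 42, -15, 15, 1, -30, -38] -> [-25, 45, -215, -250, -210, 75, -75, -5, 150, 190] -> [190, 150, -5, -75, 75, -210, -250, -215, 45, -25] -> [190, 150]
  [-47, 11, -40] -> [235, -55, 200] -> [200, -55, 235] -> [200, -55]
  [-1, 37, 21, -9] -> [5, -185, -105, 45] -> [45, -105, -185, 5] -> [45, -105]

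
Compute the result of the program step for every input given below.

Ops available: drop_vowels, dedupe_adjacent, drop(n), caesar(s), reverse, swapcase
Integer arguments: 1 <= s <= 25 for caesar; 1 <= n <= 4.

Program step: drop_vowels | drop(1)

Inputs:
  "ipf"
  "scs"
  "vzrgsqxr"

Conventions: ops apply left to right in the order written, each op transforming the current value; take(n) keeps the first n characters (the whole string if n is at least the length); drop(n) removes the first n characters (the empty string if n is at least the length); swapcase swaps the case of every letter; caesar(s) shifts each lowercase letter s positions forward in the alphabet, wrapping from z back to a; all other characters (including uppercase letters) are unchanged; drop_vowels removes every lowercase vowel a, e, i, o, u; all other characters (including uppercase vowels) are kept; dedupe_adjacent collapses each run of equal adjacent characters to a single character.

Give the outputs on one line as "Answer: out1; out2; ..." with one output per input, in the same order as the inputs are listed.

Execution, op by op:
  "ipf" -> "pf" -> "f"
  "scs" -> "scs" -> "cs"
  "vzrgsqxr" -> "vzrgsqxr" -> "zrgsqxr"

"f"; "cs"; "zrgsqxr"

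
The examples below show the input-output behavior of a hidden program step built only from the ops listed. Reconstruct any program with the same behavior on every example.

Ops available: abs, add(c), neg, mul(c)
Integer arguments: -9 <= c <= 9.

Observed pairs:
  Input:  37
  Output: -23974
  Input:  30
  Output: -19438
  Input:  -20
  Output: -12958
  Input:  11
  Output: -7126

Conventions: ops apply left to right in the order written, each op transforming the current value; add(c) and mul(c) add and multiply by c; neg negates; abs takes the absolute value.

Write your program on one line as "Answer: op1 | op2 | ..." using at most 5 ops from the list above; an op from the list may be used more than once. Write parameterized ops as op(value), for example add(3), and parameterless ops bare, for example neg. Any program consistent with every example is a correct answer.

mul(9) | mul(8) | abs | mul(-9) | add(2)

Check, running the answer program on each example:
  37 -> 333 -> 2664 -> 2664 -> -23976 -> -23974
  30 -> 270 -> 2160 -> 2160 -> -19440 -> -19438
  -20 -> -180 -> -1440 -> 1440 -> -12960 -> -12958
  11 -> 99 -> 792 -> 792 -> -7128 -> -7126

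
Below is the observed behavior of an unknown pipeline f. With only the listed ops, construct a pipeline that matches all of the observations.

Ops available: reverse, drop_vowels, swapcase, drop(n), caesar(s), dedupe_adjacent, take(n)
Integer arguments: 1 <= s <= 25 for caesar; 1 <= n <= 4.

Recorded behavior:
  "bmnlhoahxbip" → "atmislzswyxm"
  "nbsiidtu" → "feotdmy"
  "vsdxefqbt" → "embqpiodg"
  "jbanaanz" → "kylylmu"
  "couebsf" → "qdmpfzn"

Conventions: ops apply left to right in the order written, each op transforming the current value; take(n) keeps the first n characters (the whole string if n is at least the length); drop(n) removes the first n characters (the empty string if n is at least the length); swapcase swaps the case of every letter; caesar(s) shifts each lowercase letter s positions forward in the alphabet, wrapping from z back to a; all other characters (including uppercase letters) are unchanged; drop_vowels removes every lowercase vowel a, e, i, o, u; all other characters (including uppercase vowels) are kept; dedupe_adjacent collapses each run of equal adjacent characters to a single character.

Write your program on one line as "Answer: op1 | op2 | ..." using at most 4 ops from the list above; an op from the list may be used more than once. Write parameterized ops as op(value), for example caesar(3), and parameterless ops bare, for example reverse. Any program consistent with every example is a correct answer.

reverse | caesar(11) | dedupe_adjacent

Check, running the answer program on each example:
  "bmnlhoahxbip" -> "pibxhaohlnmb" -> "atmislzswyxm" -> "atmislzswyxm"
  "nbsiidtu" -> "utdiisbn" -> "feottdmy" -> "feotdmy"
  "vsdxefqbt" -> "tbqfexdsv" -> "embqpiodg" -> "embqpiodg"
  "jbanaanz" -> "znaanabj" -> "kyllylmu" -> "kylylmu"
  "couebsf" -> "fsbeuoc" -> "qdmpfzn" -> "qdmpfzn"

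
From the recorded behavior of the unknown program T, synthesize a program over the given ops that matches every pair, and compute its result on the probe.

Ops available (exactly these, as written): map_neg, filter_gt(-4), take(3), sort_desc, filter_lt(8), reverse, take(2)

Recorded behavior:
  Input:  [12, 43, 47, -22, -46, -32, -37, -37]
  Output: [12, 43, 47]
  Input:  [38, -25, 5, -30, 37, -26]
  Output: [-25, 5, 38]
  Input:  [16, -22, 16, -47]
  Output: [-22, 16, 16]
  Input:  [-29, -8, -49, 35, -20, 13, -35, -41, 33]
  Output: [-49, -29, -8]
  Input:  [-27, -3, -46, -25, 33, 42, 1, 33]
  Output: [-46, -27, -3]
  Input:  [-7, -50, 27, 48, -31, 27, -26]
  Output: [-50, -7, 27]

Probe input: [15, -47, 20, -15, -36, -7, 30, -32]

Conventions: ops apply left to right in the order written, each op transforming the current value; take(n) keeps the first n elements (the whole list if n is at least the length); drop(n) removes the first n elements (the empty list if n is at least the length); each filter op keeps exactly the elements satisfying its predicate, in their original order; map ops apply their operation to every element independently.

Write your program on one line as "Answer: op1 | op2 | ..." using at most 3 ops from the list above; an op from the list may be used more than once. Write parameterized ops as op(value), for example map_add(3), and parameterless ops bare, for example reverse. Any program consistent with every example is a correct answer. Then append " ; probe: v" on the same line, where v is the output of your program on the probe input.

take(3) | sort_desc | reverse ; probe: [-47, 15, 20]

Check, running the answer program on each example:
  [12, 43, 47, -22, -46, -32, -37, -37] -> [12, 43, 47] -> [47, 43, 12] -> [12, 43, 47]
  [38, -25, 5, -30, 37, -26] -> [38, -25, 5] -> [38, 5, -25] -> [-25, 5, 38]
  [16, -22, 16, -47] -> [16, -22, 16] -> [16, 16, -22] -> [-22, 16, 16]
  [-29, -8, -49, 35, -20, 13, -35, -41, 33] -> [-29, -8, -49] -> [-8, -29, -49] -> [-49, -29, -8]
  [-27, -3, -46, -25, 33, 42, 1, 33] -> [-27, -3, -46] -> [-3, -27, -46] -> [-46, -27, -3]
  [-7, -50, 27, 48, -31, 27, -26] -> [-7, -50, 27] -> [27, -7, -50] -> [-50, -7, 27]
  probe: [15, -47, 20, -15, -36, -7, 30, -32] -> [15, -47, 20] -> [20, 15, -47] -> [-47, 15, 20]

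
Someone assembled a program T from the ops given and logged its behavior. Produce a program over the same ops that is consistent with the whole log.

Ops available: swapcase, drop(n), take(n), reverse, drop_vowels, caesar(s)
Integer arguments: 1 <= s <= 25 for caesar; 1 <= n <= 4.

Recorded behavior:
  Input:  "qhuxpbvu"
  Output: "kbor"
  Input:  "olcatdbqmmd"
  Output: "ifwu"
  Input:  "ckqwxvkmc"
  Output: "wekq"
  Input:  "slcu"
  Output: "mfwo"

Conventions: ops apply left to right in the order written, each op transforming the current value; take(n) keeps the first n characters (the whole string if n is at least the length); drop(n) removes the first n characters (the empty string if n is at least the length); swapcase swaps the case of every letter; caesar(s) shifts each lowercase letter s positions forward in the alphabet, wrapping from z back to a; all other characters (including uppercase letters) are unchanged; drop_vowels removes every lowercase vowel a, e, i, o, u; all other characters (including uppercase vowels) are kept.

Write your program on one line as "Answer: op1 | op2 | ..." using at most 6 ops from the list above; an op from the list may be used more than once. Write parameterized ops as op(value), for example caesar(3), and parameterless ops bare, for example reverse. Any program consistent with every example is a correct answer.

take(4) | reverse | caesar(9) | reverse | caesar(24) | caesar(13)

Check, running the answer program on each example:
  "qhuxpbvu" -> "qhux" -> "xuhq" -> "gdqz" -> "zqdg" -> "xobe" -> "kbor"
  "olcatdbqmmd" -> "olca" -> "aclo" -> "jlux" -> "xulj" -> "vsjh" -> "ifwu"
  "ckqwxvkmc" -> "ckqw" -> "wqkc" -> "fztl" -> "ltzf" -> "jrxd" -> "wekq"
  "slcu" -> "slcu" -> "ucls" -> "dlub" -> "buld" -> "zsjb" -> "mfwo"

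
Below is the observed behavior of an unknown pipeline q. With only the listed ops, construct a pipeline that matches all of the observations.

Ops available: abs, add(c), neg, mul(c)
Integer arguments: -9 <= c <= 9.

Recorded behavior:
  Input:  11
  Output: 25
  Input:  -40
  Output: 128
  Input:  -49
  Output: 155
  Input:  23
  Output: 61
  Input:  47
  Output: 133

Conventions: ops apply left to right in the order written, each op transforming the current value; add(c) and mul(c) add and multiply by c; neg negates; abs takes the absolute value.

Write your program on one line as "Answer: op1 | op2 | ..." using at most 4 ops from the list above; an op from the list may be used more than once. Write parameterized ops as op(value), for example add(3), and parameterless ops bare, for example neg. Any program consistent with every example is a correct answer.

neg | mul(3) | add(8) | abs

Check, running the answer program on each example:
  11 -> -11 -> -33 -> -25 -> 25
  -40 -> 40 -> 120 -> 128 -> 128
  -49 -> 49 -> 147 -> 155 -> 155
  23 -> -23 -> -69 -> -61 -> 61
  47 -> -47 -> -141 -> -133 -> 133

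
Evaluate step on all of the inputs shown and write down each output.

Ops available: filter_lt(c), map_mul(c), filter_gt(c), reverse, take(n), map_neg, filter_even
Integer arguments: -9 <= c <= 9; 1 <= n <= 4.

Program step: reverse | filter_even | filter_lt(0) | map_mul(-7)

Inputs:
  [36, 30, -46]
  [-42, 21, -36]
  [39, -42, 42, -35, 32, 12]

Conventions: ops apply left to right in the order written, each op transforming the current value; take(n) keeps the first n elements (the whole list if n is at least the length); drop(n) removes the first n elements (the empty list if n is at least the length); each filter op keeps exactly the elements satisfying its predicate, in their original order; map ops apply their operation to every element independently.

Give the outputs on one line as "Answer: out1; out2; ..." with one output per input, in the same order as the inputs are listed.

Execution, op by op:
  [36, 30, -46] -> [-46, 30, 36] -> [-46, 30, 36] -> [-46] -> [322]
  [-42, 21, -36] -> [-36, 21, -42] -> [-36, -42] -> [-36, -42] -> [252, 294]
  [39, -42, 42, -35, 32, 12] -> [12, 32, -35, 42, -42, 39] -> [12, 32, 42, -42] -> [-42] -> [294]

[322]; [252, 294]; [294]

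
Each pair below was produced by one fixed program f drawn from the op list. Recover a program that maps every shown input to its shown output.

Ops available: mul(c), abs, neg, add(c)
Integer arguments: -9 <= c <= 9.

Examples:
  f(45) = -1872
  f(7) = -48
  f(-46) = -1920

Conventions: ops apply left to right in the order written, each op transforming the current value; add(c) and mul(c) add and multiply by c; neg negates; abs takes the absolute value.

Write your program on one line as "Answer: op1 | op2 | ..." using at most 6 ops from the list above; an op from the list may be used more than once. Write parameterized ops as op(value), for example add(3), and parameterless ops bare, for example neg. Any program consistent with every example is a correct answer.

abs | add(-6) | mul(6) | mul(4) | neg | mul(2)

Check, running the answer program on each example:
  45 -> 45 -> 39 -> 234 -> 936 -> -936 -> -1872
  7 -> 7 -> 1 -> 6 -> 24 -> -24 -> -48
  -46 -> 46 -> 40 -> 240 -> 960 -> -960 -> -1920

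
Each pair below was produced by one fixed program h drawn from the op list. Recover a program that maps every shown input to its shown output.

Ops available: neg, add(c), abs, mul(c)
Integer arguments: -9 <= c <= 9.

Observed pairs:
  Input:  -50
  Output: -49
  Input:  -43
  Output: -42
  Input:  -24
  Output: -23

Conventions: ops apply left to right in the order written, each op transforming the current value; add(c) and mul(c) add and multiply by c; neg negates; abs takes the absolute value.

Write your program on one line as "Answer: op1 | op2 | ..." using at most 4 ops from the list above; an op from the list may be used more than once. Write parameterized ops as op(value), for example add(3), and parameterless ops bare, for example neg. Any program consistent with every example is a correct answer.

neg | add(-8) | add(7) | neg

Check, running the answer program on each example:
  -50 -> 50 -> 42 -> 49 -> -49
  -43 -> 43 -> 35 -> 42 -> -42
  -24 -> 24 -> 16 -> 23 -> -23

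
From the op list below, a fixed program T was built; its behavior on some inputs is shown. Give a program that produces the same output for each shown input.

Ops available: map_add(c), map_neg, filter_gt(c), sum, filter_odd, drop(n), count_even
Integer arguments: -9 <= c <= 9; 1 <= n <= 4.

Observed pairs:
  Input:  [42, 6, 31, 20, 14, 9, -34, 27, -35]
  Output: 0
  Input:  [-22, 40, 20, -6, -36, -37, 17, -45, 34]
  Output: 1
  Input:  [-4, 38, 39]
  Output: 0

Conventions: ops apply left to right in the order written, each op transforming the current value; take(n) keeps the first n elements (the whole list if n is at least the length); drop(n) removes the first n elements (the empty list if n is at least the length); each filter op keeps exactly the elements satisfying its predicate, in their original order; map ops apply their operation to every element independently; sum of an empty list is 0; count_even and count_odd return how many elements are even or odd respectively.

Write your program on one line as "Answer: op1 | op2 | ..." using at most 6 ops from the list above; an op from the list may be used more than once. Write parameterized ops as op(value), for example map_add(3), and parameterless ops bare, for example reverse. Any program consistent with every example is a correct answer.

map_add(-4) | map_neg | filter_gt(5) | drop(2) | map_neg | count_even

Check, running the answer program on each example:
  [42, 6, 31, 20, 14, 9, -34, 27, -35] -> [38, 2, 27, 16, 10, 5, -38, 23, -39] -> [-38, -2, -27, -16, -10, -5, 38, -23, 39] -> [38, 39] -> [] -> [] -> 0
  [-22, 40, 20, -6, -36, -37, 17, -45, 34] -> [-26, 36, 16, -10, -40, -41, 13, -49, 30] -> [26, -36, -16, 10, 40, 41, -13, 49, -30] -> [26, 10, 40, 41, 49] -> [40, 41, 49] -> [-40, -41, -49] -> 1
  [-4, 38, 39] -> [-8, 34, 35] -> [8, -34, -35] -> [8] -> [] -> [] -> 0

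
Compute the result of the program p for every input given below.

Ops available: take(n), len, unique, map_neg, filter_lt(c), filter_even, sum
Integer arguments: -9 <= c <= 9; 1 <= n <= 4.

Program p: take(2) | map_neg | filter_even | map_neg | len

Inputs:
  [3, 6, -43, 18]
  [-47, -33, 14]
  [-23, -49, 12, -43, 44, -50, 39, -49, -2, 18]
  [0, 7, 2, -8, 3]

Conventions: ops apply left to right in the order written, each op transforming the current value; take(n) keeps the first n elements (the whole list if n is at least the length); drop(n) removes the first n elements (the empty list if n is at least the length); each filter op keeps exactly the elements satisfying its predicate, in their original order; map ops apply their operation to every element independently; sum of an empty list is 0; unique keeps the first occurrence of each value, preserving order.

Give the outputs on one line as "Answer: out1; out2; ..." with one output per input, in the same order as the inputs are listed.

Execution, op by op:
  [3, 6, -43, 18] -> [3, 6] -> [-3, -6] -> [-6] -> [6] -> 1
  [-47, -33, 14] -> [-47, -33] -> [47, 33] -> [] -> [] -> 0
  [-23, -49, 12, -43, 44, -50, 39, -49, -2, 18] -> [-23, -49] -> [23, 49] -> [] -> [] -> 0
  [0, 7, 2, -8, 3] -> [0, 7] -> [0, -7] -> [0] -> [0] -> 1

1; 0; 0; 1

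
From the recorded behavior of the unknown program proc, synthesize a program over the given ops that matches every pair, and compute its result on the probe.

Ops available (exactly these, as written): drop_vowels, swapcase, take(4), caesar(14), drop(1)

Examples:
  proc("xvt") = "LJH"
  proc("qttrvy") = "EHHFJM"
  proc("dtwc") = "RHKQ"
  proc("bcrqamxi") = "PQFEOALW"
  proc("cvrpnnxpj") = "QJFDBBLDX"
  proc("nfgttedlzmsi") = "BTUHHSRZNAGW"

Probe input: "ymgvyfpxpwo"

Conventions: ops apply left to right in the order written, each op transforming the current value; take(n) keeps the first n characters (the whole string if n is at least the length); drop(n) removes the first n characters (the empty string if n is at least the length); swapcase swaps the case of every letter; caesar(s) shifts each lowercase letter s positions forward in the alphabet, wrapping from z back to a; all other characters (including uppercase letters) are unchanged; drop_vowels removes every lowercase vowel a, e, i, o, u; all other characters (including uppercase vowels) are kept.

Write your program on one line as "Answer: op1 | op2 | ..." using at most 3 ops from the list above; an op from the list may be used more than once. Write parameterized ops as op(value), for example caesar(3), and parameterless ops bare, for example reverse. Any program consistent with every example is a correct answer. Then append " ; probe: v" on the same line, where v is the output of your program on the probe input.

caesar(14) | swapcase ; probe: "MAUJMTDLDKC"

Check, running the answer program on each example:
  "xvt" -> "ljh" -> "LJH"
  "qttrvy" -> "ehhfjm" -> "EHHFJM"
  "dtwc" -> "rhkq" -> "RHKQ"
  "bcrqamxi" -> "pqfeoalw" -> "PQFEOALW"
  "cvrpnnxpj" -> "qjfdbbldx" -> "QJFDBBLDX"
  "nfgttedlzmsi" -> "btuhhsrznagw" -> "BTUHHSRZNAGW"
  probe: "ymgvyfpxpwo" -> "maujmtdldkc" -> "MAUJMTDLDKC"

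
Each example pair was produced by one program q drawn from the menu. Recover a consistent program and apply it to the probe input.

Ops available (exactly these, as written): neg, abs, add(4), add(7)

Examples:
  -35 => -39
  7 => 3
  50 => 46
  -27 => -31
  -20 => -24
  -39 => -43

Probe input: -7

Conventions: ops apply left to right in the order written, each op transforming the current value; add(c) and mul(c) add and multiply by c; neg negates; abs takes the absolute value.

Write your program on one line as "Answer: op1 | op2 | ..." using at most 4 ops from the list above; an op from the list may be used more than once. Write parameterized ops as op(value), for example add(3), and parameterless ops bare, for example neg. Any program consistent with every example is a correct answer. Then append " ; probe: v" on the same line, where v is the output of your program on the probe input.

neg | add(4) | neg ; probe: -11

Check, running the answer program on each example:
  -35 -> 35 -> 39 -> -39
  7 -> -7 -> -3 -> 3
  50 -> -50 -> -46 -> 46
  -27 -> 27 -> 31 -> -31
  -20 -> 20 -> 24 -> -24
  -39 -> 39 -> 43 -> -43
  probe: -7 -> 7 -> 11 -> -11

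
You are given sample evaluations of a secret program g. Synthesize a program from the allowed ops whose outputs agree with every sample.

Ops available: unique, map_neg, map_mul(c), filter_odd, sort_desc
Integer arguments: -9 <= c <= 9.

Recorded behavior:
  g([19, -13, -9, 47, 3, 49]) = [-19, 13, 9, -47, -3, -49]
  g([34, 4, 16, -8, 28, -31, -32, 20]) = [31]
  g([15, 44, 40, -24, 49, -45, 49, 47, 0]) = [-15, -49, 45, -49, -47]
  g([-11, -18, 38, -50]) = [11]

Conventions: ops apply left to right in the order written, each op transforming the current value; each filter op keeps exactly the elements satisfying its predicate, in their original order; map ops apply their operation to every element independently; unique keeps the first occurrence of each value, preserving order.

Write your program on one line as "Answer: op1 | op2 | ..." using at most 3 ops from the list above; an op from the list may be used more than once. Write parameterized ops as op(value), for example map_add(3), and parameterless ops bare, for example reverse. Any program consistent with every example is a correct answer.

map_neg | filter_odd

Check, running the answer program on each example:
  [19, -13, -9, 47, 3, 49] -> [-19, 13, 9, -47, -3, -49] -> [-19, 13, 9, -47, -3, -49]
  [34, 4, 16, -8, 28, -31, -32, 20] -> [-34, -4, -16, 8, -28, 31, 32, -20] -> [31]
  [15, 44, 40, -24, 49, -45, 49, 47, 0] -> [-15, -44, -40, 24, -49, 45, -49, -47, 0] -> [-15, -49, 45, -49, -47]
  [-11, -18, 38, -50] -> [11, 18, -38, 50] -> [11]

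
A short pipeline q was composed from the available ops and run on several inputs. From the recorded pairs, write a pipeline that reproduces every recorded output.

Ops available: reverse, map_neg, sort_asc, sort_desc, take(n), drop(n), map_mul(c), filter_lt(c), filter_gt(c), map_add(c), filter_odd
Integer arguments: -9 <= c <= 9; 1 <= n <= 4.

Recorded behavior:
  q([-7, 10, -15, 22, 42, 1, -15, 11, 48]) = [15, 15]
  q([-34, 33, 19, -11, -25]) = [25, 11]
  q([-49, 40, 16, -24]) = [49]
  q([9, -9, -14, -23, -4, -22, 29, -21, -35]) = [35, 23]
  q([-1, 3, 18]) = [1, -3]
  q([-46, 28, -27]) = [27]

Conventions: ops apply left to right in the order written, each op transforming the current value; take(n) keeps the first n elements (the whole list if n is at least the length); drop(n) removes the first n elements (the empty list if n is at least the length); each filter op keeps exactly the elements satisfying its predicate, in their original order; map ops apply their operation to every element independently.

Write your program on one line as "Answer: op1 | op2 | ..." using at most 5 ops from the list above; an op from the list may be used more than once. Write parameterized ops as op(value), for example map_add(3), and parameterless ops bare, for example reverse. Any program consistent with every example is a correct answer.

sort_desc | map_neg | reverse | filter_odd | take(2)

Check, running the answer program on each example:
  [-7, 10, -15, 22, 42, 1, -15, 11, 48] -> [48, 42, 22, 11, 10, 1, -7, -15, -15] -> [-48, -42, -22, -11, -10, -1, 7, 15, 15] -> [15, 15, 7, -1, -10, -11, -22, -42, -48] -> [15, 15, 7, -1, -11] -> [15, 15]
  [-34, 33, 19, -11, -25] -> [33, 19, -11, -25, -34] -> [-33, -19, 11, 25, 34] -> [34, 25, 11, -19, -33] -> [25, 11, -19, -33] -> [25, 11]
  [-49, 40, 16, -24] -> [40, 16, -24, -49] -> [-40, -16, 24, 49] -> [49, 24, -16, -40] -> [49] -> [49]
  [9, -9, -14, -23, -4, -22, 29, -21, -35] -> [29, 9, -4, -9, -14, -21, -22, -23, -35] -> [-29, -9, 4, 9, 14, 21, 22, 23, 35] -> [35, 23, 22, 21, 14, 9, 4, -9, -29] -> [35, 23, 21, 9, -9, -29] -> [35, 23]
  [-1, 3, 18] -> [18, 3, -1] -> [-18, -3, 1] -> [1, -3, -18] -> [1, -3] -> [1, -3]
  [-46, 28, -27] -> [28, -27, -46] -> [-28, 27, 46] -> [46, 27, -28] -> [27] -> [27]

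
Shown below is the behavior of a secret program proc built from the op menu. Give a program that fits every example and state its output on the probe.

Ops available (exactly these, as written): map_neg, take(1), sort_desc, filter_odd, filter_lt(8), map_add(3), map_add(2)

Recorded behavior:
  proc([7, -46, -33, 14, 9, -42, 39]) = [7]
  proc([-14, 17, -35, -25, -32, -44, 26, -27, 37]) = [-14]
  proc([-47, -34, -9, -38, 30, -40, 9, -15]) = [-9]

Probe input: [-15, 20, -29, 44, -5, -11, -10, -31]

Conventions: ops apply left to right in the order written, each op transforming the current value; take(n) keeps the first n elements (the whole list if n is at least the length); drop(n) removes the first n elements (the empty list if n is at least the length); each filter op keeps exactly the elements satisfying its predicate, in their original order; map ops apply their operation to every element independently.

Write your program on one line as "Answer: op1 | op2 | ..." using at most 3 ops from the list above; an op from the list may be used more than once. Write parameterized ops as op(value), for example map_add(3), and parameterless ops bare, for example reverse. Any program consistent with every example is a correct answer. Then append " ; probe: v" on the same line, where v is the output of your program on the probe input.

filter_lt(8) | sort_desc | take(1) ; probe: [-5]

Check, running the answer program on each example:
  [7, -46, -33, 14, 9, -42, 39] -> [7, -46, -33, -42] -> [7, -33, -42, -46] -> [7]
  [-14, 17, -35, -25, -32, -44, 26, -27, 37] -> [-14, -35, -25, -32, -44, -27] -> [-14, -25, -27, -32, -35, -44] -> [-14]
  [-47, -34, -9, -38, 30, -40, 9, -15] -> [-47, -34, -9, -38, -40, -15] -> [-9, -15, -34, -38, -40, -47] -> [-9]
  probe: [-15, 20, -29, 44, -5, -11, -10, -31] -> [-15, -29, -5, -11, -10, -31] -> [-5, -10, -11, -15, -29, -31] -> [-5]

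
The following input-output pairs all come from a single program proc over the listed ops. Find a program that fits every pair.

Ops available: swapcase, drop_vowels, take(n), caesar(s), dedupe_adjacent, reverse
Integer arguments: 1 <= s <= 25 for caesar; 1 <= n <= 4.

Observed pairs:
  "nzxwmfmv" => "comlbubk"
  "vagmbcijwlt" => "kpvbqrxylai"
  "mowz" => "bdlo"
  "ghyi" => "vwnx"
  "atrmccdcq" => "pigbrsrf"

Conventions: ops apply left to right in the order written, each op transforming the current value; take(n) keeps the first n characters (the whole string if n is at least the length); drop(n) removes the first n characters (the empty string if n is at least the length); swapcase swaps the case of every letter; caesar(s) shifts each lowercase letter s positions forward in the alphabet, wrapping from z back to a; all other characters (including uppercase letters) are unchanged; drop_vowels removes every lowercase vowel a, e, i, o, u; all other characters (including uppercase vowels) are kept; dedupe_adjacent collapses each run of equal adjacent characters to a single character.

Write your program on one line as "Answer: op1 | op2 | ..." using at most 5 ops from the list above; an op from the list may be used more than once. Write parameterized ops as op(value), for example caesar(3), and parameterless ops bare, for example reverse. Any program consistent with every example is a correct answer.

caesar(22) | reverse | dedupe_adjacent | caesar(19) | reverse

Check, running the answer program on each example:
  "nzxwmfmv" -> "jvtsibir" -> "ribistvj" -> "ribistvj" -> "kbublmoc" -> "comlbubk"
  "vagmbcijwlt" -> "rwcixyefshp" -> "phsfeyxicwr" -> "phsfeyxicwr" -> "ialyxrqbvpk" -> "kpvbqrxylai"
  "mowz" -> "iksv" -> "vski" -> "vski" -> "oldb" -> "bdlo"
  "ghyi" -> "cdue" -> "eudc" -> "eudc" -> "xnwv" -> "vwnx"
  "atrmccdcq" -> "wpniyyzym" -> "myzyyinpw" -> "myzyinpw" -> "frsrbgip" -> "pigbrsrf"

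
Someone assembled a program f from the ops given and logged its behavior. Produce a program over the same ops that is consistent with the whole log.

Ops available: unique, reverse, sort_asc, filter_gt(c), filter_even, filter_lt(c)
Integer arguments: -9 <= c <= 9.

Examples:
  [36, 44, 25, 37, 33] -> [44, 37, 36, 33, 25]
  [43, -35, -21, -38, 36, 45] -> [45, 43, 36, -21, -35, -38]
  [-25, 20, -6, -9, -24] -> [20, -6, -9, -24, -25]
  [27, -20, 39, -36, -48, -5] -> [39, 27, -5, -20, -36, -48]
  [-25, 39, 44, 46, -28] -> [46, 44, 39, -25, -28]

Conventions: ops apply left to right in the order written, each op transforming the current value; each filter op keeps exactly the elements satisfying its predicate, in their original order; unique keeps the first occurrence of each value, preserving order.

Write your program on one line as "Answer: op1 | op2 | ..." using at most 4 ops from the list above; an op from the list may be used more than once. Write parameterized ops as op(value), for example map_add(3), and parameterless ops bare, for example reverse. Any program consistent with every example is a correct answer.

reverse | sort_asc | reverse

Check, running the answer program on each example:
  [36, 44, 25, 37, 33] -> [33, 37, 25, 44, 36] -> [25, 33, 36, 37, 44] -> [44, 37, 36, 33, 25]
  [43, -35, -21, -38, 36, 45] -> [45, 36, -38, -21, -35, 43] -> [-38, -35, -21, 36, 43, 45] -> [45, 43, 36, -21, -35, -38]
  [-25, 20, -6, -9, -24] -> [-24, -9, -6, 20, -25] -> [-25, -24, -9, -6, 20] -> [20, -6, -9, -24, -25]
  [27, -20, 39, -36, -48, -5] -> [-5, -48, -36, 39, -20, 27] -> [-48, -36, -20, -5, 27, 39] -> [39, 27, -5, -20, -36, -48]
  [-25, 39, 44, 46, -28] -> [-28, 46, 44, 39, -25] -> [-28, -25, 39, 44, 46] -> [46, 44, 39, -25, -28]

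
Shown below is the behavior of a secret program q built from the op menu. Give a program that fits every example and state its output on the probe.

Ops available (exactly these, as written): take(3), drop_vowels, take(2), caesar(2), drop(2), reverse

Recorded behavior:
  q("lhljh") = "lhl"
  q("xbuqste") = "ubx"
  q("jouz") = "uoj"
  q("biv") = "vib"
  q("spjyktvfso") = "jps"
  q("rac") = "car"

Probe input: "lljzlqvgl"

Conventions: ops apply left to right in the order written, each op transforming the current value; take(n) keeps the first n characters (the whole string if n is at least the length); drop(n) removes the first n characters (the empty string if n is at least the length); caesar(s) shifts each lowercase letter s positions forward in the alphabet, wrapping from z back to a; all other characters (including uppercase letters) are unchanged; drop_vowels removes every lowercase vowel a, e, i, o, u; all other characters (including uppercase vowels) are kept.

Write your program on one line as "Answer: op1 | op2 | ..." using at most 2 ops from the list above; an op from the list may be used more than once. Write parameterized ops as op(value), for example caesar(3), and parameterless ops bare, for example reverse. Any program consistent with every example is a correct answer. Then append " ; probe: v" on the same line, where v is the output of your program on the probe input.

take(3) | reverse ; probe: "jll"

Check, running the answer program on each example:
  "lhljh" -> "lhl" -> "lhl"
  "xbuqste" -> "xbu" -> "ubx"
  "jouz" -> "jou" -> "uoj"
  "biv" -> "biv" -> "vib"
  "spjyktvfso" -> "spj" -> "jps"
  "rac" -> "rac" -> "car"
  probe: "lljzlqvgl" -> "llj" -> "jll"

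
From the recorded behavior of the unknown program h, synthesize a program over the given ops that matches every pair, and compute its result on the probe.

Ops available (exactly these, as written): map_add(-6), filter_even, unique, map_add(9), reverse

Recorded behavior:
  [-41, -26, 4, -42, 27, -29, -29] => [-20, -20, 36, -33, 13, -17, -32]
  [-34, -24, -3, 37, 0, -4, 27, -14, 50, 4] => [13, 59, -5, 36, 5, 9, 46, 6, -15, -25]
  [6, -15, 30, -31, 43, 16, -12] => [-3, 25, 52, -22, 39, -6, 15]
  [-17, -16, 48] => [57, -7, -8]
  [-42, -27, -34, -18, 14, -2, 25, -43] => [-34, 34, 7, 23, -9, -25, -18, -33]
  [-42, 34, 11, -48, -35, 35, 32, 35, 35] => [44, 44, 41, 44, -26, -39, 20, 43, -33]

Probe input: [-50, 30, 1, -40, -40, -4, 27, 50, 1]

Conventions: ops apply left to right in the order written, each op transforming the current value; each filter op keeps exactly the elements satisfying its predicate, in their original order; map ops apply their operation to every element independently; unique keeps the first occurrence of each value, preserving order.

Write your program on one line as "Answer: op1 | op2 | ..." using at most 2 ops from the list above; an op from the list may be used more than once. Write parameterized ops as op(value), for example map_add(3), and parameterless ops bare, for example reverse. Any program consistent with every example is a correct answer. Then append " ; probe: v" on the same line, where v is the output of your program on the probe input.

map_add(9) | reverse ; probe: [10, 59, 36, 5, -31, -31, 10, 39, -41]

Check, running the answer program on each example:
  [-41, -26, 4, -42, 27, -29, -29] -> [-32, -17, 13, -33, 36, -20, -20] -> [-20, -20, 36, -33, 13, -17, -32]
  [-34, -24, -3, 37, 0, -4, 27, -14, 50, 4] -> [-25, -15, 6, 46, 9, 5, 36, -5, 59, 13] -> [13, 59, -5, 36, 5, 9, 46, 6, -15, -25]
  [6, -15, 30, -31, 43, 16, -12] -> [15, -6, 39, -22, 52, 25, -3] -> [-3, 25, 52, -22, 39, -6, 15]
  [-17, -16, 48] -> [-8, -7, 57] -> [57, -7, -8]
  [-42, -27, -34, -18, 14, -2, 25, -43] -> [-33, -18, -25, -9, 23, 7, 34, -34] -> [-34, 34, 7, 23, -9, -25, -18, -33]
  [-42, 34, 11, -48, -35, 35, 32, 35, 35] -> [-33, 43, 20, -39, -26, 44, 41, 44, 44] -> [44, 44, 41, 44, -26, -39, 20, 43, -33]
  probe: [-50, 30, 1, -40, -40, -4, 27, 50, 1] -> [-41, 39, 10, -31, -31, 5, 36, 59, 10] -> [10, 59, 36, 5, -31, -31, 10, 39, -41]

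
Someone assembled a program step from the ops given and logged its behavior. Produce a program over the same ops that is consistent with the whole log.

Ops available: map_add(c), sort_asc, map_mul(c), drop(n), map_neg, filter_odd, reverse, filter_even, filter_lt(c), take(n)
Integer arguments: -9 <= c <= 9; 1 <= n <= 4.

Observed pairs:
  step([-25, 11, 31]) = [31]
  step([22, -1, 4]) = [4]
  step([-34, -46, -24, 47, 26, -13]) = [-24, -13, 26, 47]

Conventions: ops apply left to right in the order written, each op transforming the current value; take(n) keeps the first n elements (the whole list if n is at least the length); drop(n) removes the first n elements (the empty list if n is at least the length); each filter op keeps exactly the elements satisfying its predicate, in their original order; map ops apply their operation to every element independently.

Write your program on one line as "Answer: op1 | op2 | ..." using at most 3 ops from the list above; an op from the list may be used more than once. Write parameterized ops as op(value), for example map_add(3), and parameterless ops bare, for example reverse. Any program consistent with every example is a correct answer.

drop(2) | sort_asc

Check, running the answer program on each example:
  [-25, 11, 31] -> [31] -> [31]
  [22, -1, 4] -> [4] -> [4]
  [-34, -46, -24, 47, 26, -13] -> [-24, 47, 26, -13] -> [-24, -13, 26, 47]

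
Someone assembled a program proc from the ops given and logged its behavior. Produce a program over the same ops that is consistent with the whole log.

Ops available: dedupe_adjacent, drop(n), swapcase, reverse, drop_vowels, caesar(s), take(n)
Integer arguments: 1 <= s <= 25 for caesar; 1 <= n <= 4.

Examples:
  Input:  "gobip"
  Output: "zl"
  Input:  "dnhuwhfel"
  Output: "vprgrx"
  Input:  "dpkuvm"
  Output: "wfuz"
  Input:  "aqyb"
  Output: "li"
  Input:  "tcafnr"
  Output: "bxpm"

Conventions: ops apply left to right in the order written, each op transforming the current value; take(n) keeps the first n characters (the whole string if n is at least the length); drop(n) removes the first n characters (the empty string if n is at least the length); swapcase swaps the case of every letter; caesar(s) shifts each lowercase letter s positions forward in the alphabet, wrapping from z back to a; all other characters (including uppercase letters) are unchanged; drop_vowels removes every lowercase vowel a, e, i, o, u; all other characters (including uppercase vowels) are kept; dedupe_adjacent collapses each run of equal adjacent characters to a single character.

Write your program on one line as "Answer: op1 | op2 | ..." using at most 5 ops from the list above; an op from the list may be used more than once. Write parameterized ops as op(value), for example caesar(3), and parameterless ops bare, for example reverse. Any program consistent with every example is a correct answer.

drop_vowels | caesar(10) | drop(1) | reverse

Check, running the answer program on each example:
  "gobip" -> "gbp" -> "qlz" -> "lz" -> "zl"
  "dnhuwhfel" -> "dnhwhfl" -> "nxrgrpv" -> "xrgrpv" -> "vprgrx"
  "dpkuvm" -> "dpkvm" -> "nzufw" -> "zufw" -> "wfuz"
  "aqyb" -> "qyb" -> "ail" -> "il" -> "li"
  "tcafnr" -> "tcfnr" -> "dmpxb" -> "mpxb" -> "bxpm"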